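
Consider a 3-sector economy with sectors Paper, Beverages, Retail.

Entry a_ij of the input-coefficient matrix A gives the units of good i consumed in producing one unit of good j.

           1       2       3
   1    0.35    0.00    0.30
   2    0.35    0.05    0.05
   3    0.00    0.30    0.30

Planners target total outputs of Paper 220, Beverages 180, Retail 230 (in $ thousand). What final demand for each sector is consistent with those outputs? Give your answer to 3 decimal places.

d_1 = 74.000, d_2 = 82.500, d_3 = 107.000

I − A =
  [   0.65     0.00    -0.30]
  [  -0.35     0.95    -0.05]
  [   0.00    -0.30     0.70]
d = (I − A) x:
  d_1 = (+0.65)·220 + (+0.00)·180 + (-0.30)·230 = 74.000
  d_2 = (-0.35)·220 + (+0.95)·180 + (-0.05)·230 = 82.500
  d_3 = (+0.00)·220 + (-0.30)·180 + (+0.70)·230 = 107.000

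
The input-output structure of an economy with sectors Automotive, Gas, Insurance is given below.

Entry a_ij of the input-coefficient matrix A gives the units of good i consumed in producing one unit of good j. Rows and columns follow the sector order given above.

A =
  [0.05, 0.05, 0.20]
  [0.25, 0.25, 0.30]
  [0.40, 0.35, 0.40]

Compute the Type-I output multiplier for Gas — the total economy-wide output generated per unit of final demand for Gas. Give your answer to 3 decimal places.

m_2 = 3.981

I − A =
  [   0.95    -0.05    -0.20]
  [  -0.25     0.75    -0.30]
  [  -0.40    -0.35     0.60]
Cofactors of I−A, C_ij = (−1)^(i+j)·(minor ij) (rows/columns in the sector order above):
  C_11 = (0.75)(0.60) − (-0.30)(-0.35) = 0.3450
  C_12 = −[(-0.25)(0.60) − (-0.30)(-0.40)] = 0.2700
  C_13 = (-0.25)(-0.35) − (0.75)(-0.40) = 0.3875
  C_21 = −[(-0.05)(0.60) − (-0.20)(-0.35)] = 0.1000
  C_22 = (0.95)(0.60) − (-0.20)(-0.40) = 0.4900
  C_23 = −[(0.95)(-0.35) − (-0.05)(-0.40)] = 0.3525
  C_31 = (-0.05)(-0.30) − (-0.20)(0.75) = 0.1650
  C_32 = −[(0.95)(-0.30) − (-0.20)(-0.25)] = 0.3350
  C_33 = (0.95)(0.75) − (-0.05)(-0.25) = 0.7000
det(I−A) = Σ_j (I−A)_1j·C_1j = (0.95)(0.3450) + (-0.05)(0.2700) + (-0.20)(0.3875) = 0.23675
adj(I−A) = Cᵀ =
  [ 0.3450   0.1000   0.1650]
  [ 0.2700   0.4900   0.3350]
  [ 0.3875   0.3525   0.7000]
(I − A)⁻¹ = adj(I−A) / det(I−A) ≈
  [   1.4572     0.4224     0.6969]
  [   1.1404     2.0697     1.4150]
  [   1.6367     1.4889     2.9567]
The output multiplier for sector j is the column-j sum of the Leontief inverse (I − A)⁻¹ = adj(I−A) / det(I−A).
Column 2 of adj(I−A): (0.1000, 0.4900, 0.3525); det(I−A) = 0.23675.
m_2 = (0.1000 + 0.4900 + 0.3525) / 0.23675 = 0.9425 / 0.23675 ≈ 3.981.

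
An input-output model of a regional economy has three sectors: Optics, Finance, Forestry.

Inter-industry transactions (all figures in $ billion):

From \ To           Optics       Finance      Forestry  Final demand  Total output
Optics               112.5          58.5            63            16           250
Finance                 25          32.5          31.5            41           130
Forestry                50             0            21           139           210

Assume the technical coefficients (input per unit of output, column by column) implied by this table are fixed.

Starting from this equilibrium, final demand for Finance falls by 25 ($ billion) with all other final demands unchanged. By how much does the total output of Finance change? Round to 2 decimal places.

Δx_2 = -39.94

Technical coefficients a_ij = z_ij / X_j:
  a_11 = 112.5/250 = 0.45, a_21 = 25/250 = 0.10, a_31 = 50/250 = 0.20
  a_12 = 58.5/130 = 0.45, a_22 = 32.5/130 = 0.25, a_32 = 0/130 = 0.00
  a_13 = 63/210 = 0.30, a_23 = 31.5/210 = 0.15, a_33 = 21/210 = 0.10
I − A =
  [   0.55    -0.45    -0.30]
  [  -0.10     0.75    -0.15]
  [  -0.20     0.00     0.90]
Cofactors of I−A, C_ij = (−1)^(i+j)·(minor ij) (rows/columns in the sector order above):
  C_11 = (0.75)(0.90) − (-0.15)(0.00) = 0.6750
  C_12 = −[(-0.10)(0.90) − (-0.15)(-0.20)] = 0.1200
  C_13 = (-0.10)(0.00) − (0.75)(-0.20) = 0.1500
  C_21 = −[(-0.45)(0.90) − (-0.30)(0.00)] = 0.4050
  C_22 = (0.55)(0.90) − (-0.30)(-0.20) = 0.4350
  C_23 = −[(0.55)(0.00) − (-0.45)(-0.20)] = 0.0900
  C_31 = (-0.45)(-0.15) − (-0.30)(0.75) = 0.2925
  C_32 = −[(0.55)(-0.15) − (-0.30)(-0.10)] = 0.1125
  C_33 = (0.55)(0.75) − (-0.45)(-0.10) = 0.3675
det(I−A) = Σ_j (I−A)_1j·C_1j = (0.55)(0.6750) + (-0.45)(0.1200) + (-0.30)(0.1500) = 0.27225
adj(I−A) = Cᵀ =
  [ 0.6750   0.4050   0.2925]
  [ 0.1200   0.4350   0.1125]
  [ 0.1500   0.0900   0.3675]
(I − A)⁻¹ = adj(I−A) / det(I−A) ≈
  [   2.4793     1.4876     1.0744]
  [   0.4408     1.5978     0.4132]
  [   0.5510     0.3306     1.3499]
Δx = (I − A)⁻¹ Δd with Δd having -25 in the Finance component and 0 elsewhere.
So Δx_2 = L_22 · (-25), where L_22 = adj(I−A)_22 / det(I−A) = 0.4350 / 0.27225.
Δx_2 = 0.4350 × (-25) / 0.27225 = -10.875 / 0.27225 ≈ -39.94.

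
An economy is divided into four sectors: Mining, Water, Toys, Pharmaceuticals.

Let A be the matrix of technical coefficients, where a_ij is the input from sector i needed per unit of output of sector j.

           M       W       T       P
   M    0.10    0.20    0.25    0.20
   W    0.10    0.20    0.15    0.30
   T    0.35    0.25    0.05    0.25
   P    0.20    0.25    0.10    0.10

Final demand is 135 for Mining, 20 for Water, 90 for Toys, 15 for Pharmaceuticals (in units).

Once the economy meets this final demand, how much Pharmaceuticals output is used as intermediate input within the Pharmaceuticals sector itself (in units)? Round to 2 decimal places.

z_PP = 17.20

I − A =
  [   0.90    -0.20    -0.25    -0.20]
  [  -0.10     0.80    -0.15    -0.30]
  [  -0.35    -0.25     0.95    -0.25]
  [  -0.20    -0.25    -0.10     0.90]
Compute the cofactors C_ij = (−1)^(i+j)·(3×3 minor ij) of I−A; the adjugate is their transpose:
adj(I−A) = Cᵀ =
  [ 0.542125   0.290375   0.217750   0.277750]
  [ 0.205250   0.610750   0.182000   0.299750]
  [ 0.309500   0.339250   0.513500   0.324500]
  [ 0.211875   0.271875   0.156000   0.544500]
det(I−A) = Σ_j (I−A)_1j·C_1j = (0.90)(0.542125) + (-0.20)(0.205250) + (-0.25)(0.309500) + (-0.20)(0.211875) = 0.3271125
(I − A)⁻¹ = adj(I−A) / det(I−A) ≈
  [   1.6573     0.8877     0.6657     0.8491]
  [   0.6275     1.8671     0.5564     0.9164]
  [   0.9462     1.0371     1.5698     0.9920]
  [   0.6477     0.8311     0.4769     1.6646]
First solve x = (I − A)⁻¹ d = adj(I−A)·d / det(I−A); in particular x_P = (0.211875·135 + 0.271875·20 + 0.156000·90 + 0.544500·15) / 0.3271125 = 56.248125 / 0.3271125 ≈ 171.9535.
Intermediate flow from P to P: z_PP = a_PP · x_P = 0.10 × 56.248125 / 0.3271125 = 5.6248125 / 0.3271125 ≈ 17.20.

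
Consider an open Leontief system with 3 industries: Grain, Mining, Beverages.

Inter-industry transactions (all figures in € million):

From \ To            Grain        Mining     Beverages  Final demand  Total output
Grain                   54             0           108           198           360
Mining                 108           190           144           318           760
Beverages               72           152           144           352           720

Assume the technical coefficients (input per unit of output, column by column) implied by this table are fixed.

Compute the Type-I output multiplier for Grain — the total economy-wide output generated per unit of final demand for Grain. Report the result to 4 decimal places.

Technical coefficients a_ij = z_ij / X_j:
  a_11 = 54/360 = 0.15, a_21 = 108/360 = 0.30, a_31 = 72/360 = 0.20
  a_12 = 0/760 = 0.00, a_22 = 190/760 = 0.25, a_32 = 152/760 = 0.20
  a_13 = 108/720 = 0.15, a_23 = 144/720 = 0.20, a_33 = 144/720 = 0.20
I − A =
  [   0.85     0.00    -0.15]
  [  -0.30     0.75    -0.20]
  [  -0.20    -0.20     0.80]
Cofactors of I−A, C_ij = (−1)^(i+j)·(minor ij) (rows/columns in the sector order above):
  C_11 = (0.75)(0.80) − (-0.20)(-0.20) = 0.5600
  C_12 = −[(-0.30)(0.80) − (-0.20)(-0.20)] = 0.2800
  C_13 = (-0.30)(-0.20) − (0.75)(-0.20) = 0.2100
  C_21 = −[(0.00)(0.80) − (-0.15)(-0.20)] = 0.0300
  C_22 = (0.85)(0.80) − (-0.15)(-0.20) = 0.6500
  C_23 = −[(0.85)(-0.20) − (0.00)(-0.20)] = 0.1700
  C_31 = (0.00)(-0.20) − (-0.15)(0.75) = 0.1125
  C_32 = −[(0.85)(-0.20) − (-0.15)(-0.30)] = 0.2150
  C_33 = (0.85)(0.75) − (0.00)(-0.30) = 0.6375
det(I−A) = Σ_j (I−A)_1j·C_1j = (0.85)(0.5600) + (0.00)(0.2800) + (-0.15)(0.2100) = 0.4445
adj(I−A) = Cᵀ =
  [ 0.5600   0.0300   0.1125]
  [ 0.2800   0.6500   0.2150]
  [ 0.2100   0.1700   0.6375]
(I − A)⁻¹ = adj(I−A) / det(I−A) ≈
  [   1.25984     0.06749     0.25309]
  [   0.62992     1.46232     0.48369]
  [   0.47244     0.38245     1.43420]
The output multiplier for sector j is the column-j sum of the Leontief inverse (I − A)⁻¹ = adj(I−A) / det(I−A).
Column 1 of adj(I−A): (0.5600, 0.2800, 0.2100); det(I−A) = 0.4445.
m_1 = (0.5600 + 0.2800 + 0.2100) / 0.4445 = 1.05 / 0.4445 ≈ 2.3622.

m_1 = 2.3622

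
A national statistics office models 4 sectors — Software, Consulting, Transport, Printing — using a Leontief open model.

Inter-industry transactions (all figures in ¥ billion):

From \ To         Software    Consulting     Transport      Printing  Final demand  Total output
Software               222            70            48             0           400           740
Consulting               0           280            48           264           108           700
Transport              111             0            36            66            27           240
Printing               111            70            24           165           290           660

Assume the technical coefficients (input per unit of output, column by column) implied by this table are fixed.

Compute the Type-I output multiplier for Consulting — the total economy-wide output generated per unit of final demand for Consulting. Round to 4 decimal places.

Technical coefficients a_ij = z_ij / X_j:
  a_11 = 222/740 = 0.30, a_21 = 0/740 = 0.00, a_31 = 111/740 = 0.15, a_41 = 111/740 = 0.15
  a_12 = 70/700 = 0.10, a_22 = 280/700 = 0.40, a_32 = 0/700 = 0.00, a_42 = 70/700 = 0.10
  a_13 = 48/240 = 0.20, a_23 = 48/240 = 0.20, a_33 = 36/240 = 0.15, a_43 = 24/240 = 0.10
  a_14 = 0/660 = 0.00, a_24 = 264/660 = 0.40, a_34 = 66/660 = 0.10, a_44 = 165/660 = 0.25
I − A =
  [   0.70    -0.10    -0.20     0.00]
  [   0.00     0.60    -0.20    -0.40]
  [  -0.15     0.00     0.85    -0.10]
  [  -0.15    -0.10    -0.10     0.75]
Compute the cofactors C_ij = (−1)^(i+j)·(3×3 minor ij) of I−A; the adjugate is their transpose:
adj(I−A) = Cᵀ =
  [ 0.34050   0.06475   0.10100   0.04800]
  [ 0.08250   0.41375   0.14500   0.24000]
  [ 0.07050   0.01975   0.28100   0.04800]
  [ 0.08850   0.07075   0.07700   0.33600]
det(I−A) = Σ_j (I−A)_1j·C_1j = (0.70)(0.34050) + (-0.10)(0.08250) + (-0.20)(0.07050) + (0.00)(0.08850) = 0.2160
(I − A)⁻¹ = adj(I−A) / det(I−A) ≈
  [   1.57639     0.29977     0.46759     0.22222]
  [   0.38194     1.91551     0.67130     1.11111]
  [   0.32639     0.09144     1.30093     0.22222]
  [   0.40972     0.32755     0.35648     1.55556]
The output multiplier for sector j is the column-j sum of the Leontief inverse (I − A)⁻¹ = adj(I−A) / det(I−A).
Column 2 of adj(I−A): (0.06475, 0.41375, 0.01975, 0.07075); det(I−A) = 0.2160.
m_2 = (0.06475 + 0.41375 + 0.01975 + 0.07075) / 0.2160 = 0.569 / 0.2160 ≈ 2.6343.

m_2 = 2.6343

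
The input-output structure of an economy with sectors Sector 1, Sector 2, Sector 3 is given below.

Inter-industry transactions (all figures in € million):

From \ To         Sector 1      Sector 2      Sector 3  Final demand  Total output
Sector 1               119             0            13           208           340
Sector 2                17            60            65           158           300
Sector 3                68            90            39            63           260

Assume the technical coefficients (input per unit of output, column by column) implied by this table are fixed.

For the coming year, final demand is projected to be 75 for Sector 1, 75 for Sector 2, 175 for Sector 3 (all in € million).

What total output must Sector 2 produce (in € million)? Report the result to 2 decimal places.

Technical coefficients a_ij = z_ij / X_j:
  a_11 = 119/340 = 0.35, a_21 = 17/340 = 0.05, a_31 = 68/340 = 0.20
  a_12 = 0/300 = 0.00, a_22 = 60/300 = 0.20, a_32 = 90/300 = 0.30
  a_13 = 13/260 = 0.05, a_23 = 65/260 = 0.25, a_33 = 39/260 = 0.15
I − A =
  [   0.65     0.00    -0.05]
  [  -0.05     0.80    -0.25]
  [  -0.20    -0.30     0.85]
Cofactors of I−A, C_ij = (−1)^(i+j)·(minor ij) (rows/columns in the sector order above):
  C_11 = (0.80)(0.85) − (-0.25)(-0.30) = 0.6050
  C_12 = −[(-0.05)(0.85) − (-0.25)(-0.20)] = 0.0925
  C_13 = (-0.05)(-0.30) − (0.80)(-0.20) = 0.1750
  C_21 = −[(0.00)(0.85) − (-0.05)(-0.30)] = 0.0150
  C_22 = (0.65)(0.85) − (-0.05)(-0.20) = 0.5425
  C_23 = −[(0.65)(-0.30) − (0.00)(-0.20)] = 0.1950
  C_31 = (0.00)(-0.25) − (-0.05)(0.80) = 0.0400
  C_32 = −[(0.65)(-0.25) − (-0.05)(-0.05)] = 0.1650
  C_33 = (0.65)(0.80) − (0.00)(-0.05) = 0.5200
det(I−A) = Σ_j (I−A)_1j·C_1j = (0.65)(0.6050) + (0.00)(0.0925) + (-0.05)(0.1750) = 0.3845
adj(I−A) = Cᵀ =
  [ 0.6050   0.0150   0.0400]
  [ 0.0925   0.5425   0.1650]
  [ 0.1750   0.1950   0.5200]
(I − A)⁻¹ = adj(I−A) / det(I−A) ≈
  [   1.5735     0.0390     0.1040]
  [   0.2406     1.4109     0.4291]
  [   0.4551     0.5072     1.3524]
x = (I − A)⁻¹ d = adj(I−A)·d / det(I−A), with det(I−A) = 0.3845:
  x_1 = (0.6050·75 + 0.0150·75 + 0.0400·175) / 0.3845 = 53.50 / 0.3845 ≈ 139.14
  x_2 = (0.0925·75 + 0.5425·75 + 0.1650·175) / 0.3845 = 76.50 / 0.3845 ≈ 198.96
  x_3 = (0.1750·75 + 0.1950·75 + 0.5200·175) / 0.3845 = 118.75 / 0.3845 ≈ 308.84

x_2 = 198.96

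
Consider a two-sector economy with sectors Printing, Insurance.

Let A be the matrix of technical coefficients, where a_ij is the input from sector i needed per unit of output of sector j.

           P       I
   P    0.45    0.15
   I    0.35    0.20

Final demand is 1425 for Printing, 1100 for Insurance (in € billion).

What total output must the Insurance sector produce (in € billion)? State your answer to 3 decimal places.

x_I = 2848.387

I − A =
  [   0.55    -0.15]
  [  -0.35     0.80]
det(I−A) = (0.55)(0.80) − (-0.15)(-0.35) = 0.3875
adj(I−A) = [[0.80, 0.15], [0.35, 0.55]]
(I − A)⁻¹ = adj(I−A) / det(I−A) ≈
  [   2.0645     0.3871]
  [   0.9032     1.4194]
x = (I − A)⁻¹ d = adj(I−A)·d / det(I−A), with det(I−A) = 0.3875:
  x_P = (0.80·1425 + 0.15·1100) / 0.3875 = 1305.00 / 0.3875 ≈ 3367.742
  x_I = (0.35·1425 + 0.55·1100) / 0.3875 = 1103.75 / 0.3875 ≈ 2848.387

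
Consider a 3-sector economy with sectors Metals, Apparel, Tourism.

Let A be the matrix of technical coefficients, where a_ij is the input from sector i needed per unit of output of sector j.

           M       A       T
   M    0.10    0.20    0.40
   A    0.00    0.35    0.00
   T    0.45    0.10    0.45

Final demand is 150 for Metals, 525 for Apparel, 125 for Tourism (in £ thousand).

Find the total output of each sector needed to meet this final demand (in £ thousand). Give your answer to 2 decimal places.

x_M = 805.25, x_A = 807.69, x_T = 1032.97

I − A =
  [   0.90    -0.20    -0.40]
  [   0.00     0.65     0.00]
  [  -0.45    -0.10     0.55]
Cofactors of I−A, C_ij = (−1)^(i+j)·(minor ij) (rows/columns in the sector order above):
  C_11 = (0.65)(0.55) − (0.00)(-0.10) = 0.3575
  C_12 = −[(0.00)(0.55) − (0.00)(-0.45)] = 0.0000
  C_13 = (0.00)(-0.10) − (0.65)(-0.45) = 0.2925
  C_21 = −[(-0.20)(0.55) − (-0.40)(-0.10)] = 0.1500
  C_22 = (0.90)(0.55) − (-0.40)(-0.45) = 0.3150
  C_23 = −[(0.90)(-0.10) − (-0.20)(-0.45)] = 0.1800
  C_31 = (-0.20)(0.00) − (-0.40)(0.65) = 0.2600
  C_32 = −[(0.90)(0.00) − (-0.40)(0.00)] = 0.0000
  C_33 = (0.90)(0.65) − (-0.20)(0.00) = 0.5850
det(I−A) = Σ_j (I−A)_1j·C_1j = (0.90)(0.3575) + (-0.20)(0.0000) + (-0.40)(0.2925) = 0.20475
adj(I−A) = Cᵀ =
  [ 0.3575   0.1500   0.2600]
  [ 0.0000   0.3150   0.0000]
  [ 0.2925   0.1800   0.5850]
(I − A)⁻¹ = adj(I−A) / det(I−A) ≈
  [   1.7460     0.7326     1.2698]
  [   0.0000     1.5385     0.0000]
  [   1.4286     0.8791     2.8571]
x = (I − A)⁻¹ d = adj(I−A)·d / det(I−A), with det(I−A) = 0.20475:
  x_M = (0.3575·150 + 0.1500·525 + 0.2600·125) / 0.20475 = 164.875 / 0.20475 ≈ 805.25
  x_A = (0.0000·150 + 0.3150·525 + 0.0000·125) / 0.20475 = 165.375 / 0.20475 ≈ 807.69
  x_T = (0.2925·150 + 0.1800·525 + 0.5850·125) / 0.20475 = 211.50 / 0.20475 ≈ 1032.97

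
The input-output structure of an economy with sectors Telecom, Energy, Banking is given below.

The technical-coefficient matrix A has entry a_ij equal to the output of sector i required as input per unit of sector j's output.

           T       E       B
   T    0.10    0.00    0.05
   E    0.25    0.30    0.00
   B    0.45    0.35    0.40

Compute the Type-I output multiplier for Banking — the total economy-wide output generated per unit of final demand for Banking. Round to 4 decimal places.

m_B = 1.8931

I − A =
  [   0.90     0.00    -0.05]
  [  -0.25     0.70     0.00]
  [  -0.45    -0.35     0.60]
Cofactors of I−A, C_ij = (−1)^(i+j)·(minor ij) (rows/columns in the sector order above):
  C_11 = (0.70)(0.60) − (0.00)(-0.35) = 0.4200
  C_12 = −[(-0.25)(0.60) − (0.00)(-0.45)] = 0.1500
  C_13 = (-0.25)(-0.35) − (0.70)(-0.45) = 0.4025
  C_21 = −[(0.00)(0.60) − (-0.05)(-0.35)] = 0.0175
  C_22 = (0.90)(0.60) − (-0.05)(-0.45) = 0.5175
  C_23 = −[(0.90)(-0.35) − (0.00)(-0.45)] = 0.3150
  C_31 = (0.00)(0.00) − (-0.05)(0.70) = 0.0350
  C_32 = −[(0.90)(0.00) − (-0.05)(-0.25)] = 0.0125
  C_33 = (0.90)(0.70) − (0.00)(-0.25) = 0.6300
det(I−A) = Σ_j (I−A)_1j·C_1j = (0.90)(0.4200) + (0.00)(0.1500) + (-0.05)(0.4025) = 0.357875
adj(I−A) = Cᵀ =
  [ 0.4200   0.0175   0.0350]
  [ 0.1500   0.5175   0.0125]
  [ 0.4025   0.3150   0.6300]
(I − A)⁻¹ = adj(I−A) / det(I−A) ≈
  [   1.17359     0.04890     0.09780]
  [   0.41914     1.44604     0.03493]
  [   1.12469     0.88020     1.76039]
The output multiplier for sector j is the column-j sum of the Leontief inverse (I − A)⁻¹ = adj(I−A) / det(I−A).
Column B of adj(I−A): (0.0350, 0.0125, 0.6300); det(I−A) = 0.357875.
m_B = (0.0350 + 0.0125 + 0.6300) / 0.357875 = 0.6775 / 0.357875 ≈ 1.8931.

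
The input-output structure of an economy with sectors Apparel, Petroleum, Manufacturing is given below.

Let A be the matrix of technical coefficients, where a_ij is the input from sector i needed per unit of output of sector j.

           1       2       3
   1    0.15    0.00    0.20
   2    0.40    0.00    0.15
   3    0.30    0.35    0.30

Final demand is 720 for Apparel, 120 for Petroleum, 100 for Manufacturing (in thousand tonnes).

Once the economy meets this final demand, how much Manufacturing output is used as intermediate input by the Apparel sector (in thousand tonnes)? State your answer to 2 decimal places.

I − A =
  [   0.85     0.00    -0.20]
  [  -0.40     1.00    -0.15]
  [  -0.30    -0.35     0.70]
Cofactors of I−A, C_ij = (−1)^(i+j)·(minor ij) (rows/columns in the sector order above):
  C_11 = (1.00)(0.70) − (-0.15)(-0.35) = 0.6475
  C_12 = −[(-0.40)(0.70) − (-0.15)(-0.30)] = 0.3250
  C_13 = (-0.40)(-0.35) − (1.00)(-0.30) = 0.4400
  C_21 = −[(0.00)(0.70) − (-0.20)(-0.35)] = 0.0700
  C_22 = (0.85)(0.70) − (-0.20)(-0.30) = 0.5350
  C_23 = −[(0.85)(-0.35) − (0.00)(-0.30)] = 0.2975
  C_31 = (0.00)(-0.15) − (-0.20)(1.00) = 0.2000
  C_32 = −[(0.85)(-0.15) − (-0.20)(-0.40)] = 0.2075
  C_33 = (0.85)(1.00) − (0.00)(-0.40) = 0.8500
det(I−A) = Σ_j (I−A)_1j·C_1j = (0.85)(0.6475) + (0.00)(0.3250) + (-0.20)(0.4400) = 0.462375
adj(I−A) = Cᵀ =
  [ 0.6475   0.0700   0.2000]
  [ 0.3250   0.5350   0.2075]
  [ 0.4400   0.2975   0.8500]
(I − A)⁻¹ = adj(I−A) / det(I−A) ≈
  [   1.4004     0.1514     0.4325]
  [   0.7029     1.1571     0.4488]
  [   0.9516     0.6434     1.8383]
First solve x = (I − A)⁻¹ d = adj(I−A)·d / det(I−A); in particular x_1 = (0.6475·720 + 0.0700·120 + 0.2000·100) / 0.462375 = 494.60 / 0.462375 ≈ 1069.6945.
Intermediate flow from 3 to 1: z_31 = a_31 · x_1 = 0.30 × 494.60 / 0.462375 = 148.38 / 0.462375 ≈ 320.91.

z_31 = 320.91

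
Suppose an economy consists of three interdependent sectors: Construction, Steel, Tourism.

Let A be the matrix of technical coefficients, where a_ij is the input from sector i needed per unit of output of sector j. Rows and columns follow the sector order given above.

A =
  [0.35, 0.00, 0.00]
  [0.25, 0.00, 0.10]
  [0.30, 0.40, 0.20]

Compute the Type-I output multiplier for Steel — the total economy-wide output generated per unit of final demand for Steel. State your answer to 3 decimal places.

m_S = 1.579

I − A =
  [   0.65     0.00     0.00]
  [  -0.25     1.00    -0.10]
  [  -0.30    -0.40     0.80]
Cofactors of I−A, C_ij = (−1)^(i+j)·(minor ij) (rows/columns in the sector order above):
  C_11 = (1.00)(0.80) − (-0.10)(-0.40) = 0.7600
  C_12 = −[(-0.25)(0.80) − (-0.10)(-0.30)] = 0.2300
  C_13 = (-0.25)(-0.40) − (1.00)(-0.30) = 0.4000
  C_21 = −[(0.00)(0.80) − (0.00)(-0.40)] = 0.0000
  C_22 = (0.65)(0.80) − (0.00)(-0.30) = 0.5200
  C_23 = −[(0.65)(-0.40) − (0.00)(-0.30)] = 0.2600
  C_31 = (0.00)(-0.10) − (0.00)(1.00) = 0.0000
  C_32 = −[(0.65)(-0.10) − (0.00)(-0.25)] = 0.0650
  C_33 = (0.65)(1.00) − (0.00)(-0.25) = 0.6500
det(I−A) = Σ_j (I−A)_1j·C_1j = (0.65)(0.7600) + (0.00)(0.2300) + (0.00)(0.4000) = 0.4940
adj(I−A) = Cᵀ =
  [ 0.7600   0.0000   0.0000]
  [ 0.2300   0.5200   0.0650]
  [ 0.4000   0.2600   0.6500]
(I − A)⁻¹ = adj(I−A) / det(I−A) ≈
  [   1.5385     0.0000     0.0000]
  [   0.4656     1.0526     0.1316]
  [   0.8097     0.5263     1.3158]
The output multiplier for sector j is the column-j sum of the Leontief inverse (I − A)⁻¹ = adj(I−A) / det(I−A).
Column S of adj(I−A): (0.0000, 0.5200, 0.2600); det(I−A) = 0.4940.
m_S = (0.0000 + 0.5200 + 0.2600) / 0.4940 = 0.78 / 0.4940 ≈ 1.579.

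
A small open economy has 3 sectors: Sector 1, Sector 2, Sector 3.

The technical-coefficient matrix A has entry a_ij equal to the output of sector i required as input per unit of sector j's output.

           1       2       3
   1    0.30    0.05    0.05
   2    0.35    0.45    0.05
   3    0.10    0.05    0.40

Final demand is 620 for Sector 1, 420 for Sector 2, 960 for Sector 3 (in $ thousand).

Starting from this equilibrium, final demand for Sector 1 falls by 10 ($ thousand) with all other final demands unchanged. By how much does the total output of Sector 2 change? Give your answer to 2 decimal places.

Δx_2 = -10.01

I − A =
  [   0.70    -0.05    -0.05]
  [  -0.35     0.55    -0.05]
  [  -0.10    -0.05     0.60]
Cofactors of I−A, C_ij = (−1)^(i+j)·(minor ij) (rows/columns in the sector order above):
  C_11 = (0.55)(0.60) − (-0.05)(-0.05) = 0.3275
  C_12 = −[(-0.35)(0.60) − (-0.05)(-0.10)] = 0.2150
  C_13 = (-0.35)(-0.05) − (0.55)(-0.10) = 0.0725
  C_21 = −[(-0.05)(0.60) − (-0.05)(-0.05)] = 0.0325
  C_22 = (0.70)(0.60) − (-0.05)(-0.10) = 0.4150
  C_23 = −[(0.70)(-0.05) − (-0.05)(-0.10)] = 0.0400
  C_31 = (-0.05)(-0.05) − (-0.05)(0.55) = 0.0300
  C_32 = −[(0.70)(-0.05) − (-0.05)(-0.35)] = 0.0525
  C_33 = (0.70)(0.55) − (-0.05)(-0.35) = 0.3675
det(I−A) = Σ_j (I−A)_1j·C_1j = (0.70)(0.3275) + (-0.05)(0.2150) + (-0.05)(0.0725) = 0.214875
adj(I−A) = Cᵀ =
  [ 0.3275   0.0325   0.0300]
  [ 0.2150   0.4150   0.0525]
  [ 0.0725   0.0400   0.3675]
(I − A)⁻¹ = adj(I−A) / det(I−A) ≈
  [   1.5241     0.1513     0.1396]
  [   1.0006     1.9314     0.2443]
  [   0.3374     0.1862     1.7103]
Δx = (I − A)⁻¹ Δd with Δd having -10 in the Sector 1 component and 0 elsewhere.
So Δx_2 = L_21 · (-10), where L_21 = adj(I−A)_21 / det(I−A) = 0.2150 / 0.214875.
Δx_2 = 0.2150 × (-10) / 0.214875 = -2.15 / 0.214875 ≈ -10.01.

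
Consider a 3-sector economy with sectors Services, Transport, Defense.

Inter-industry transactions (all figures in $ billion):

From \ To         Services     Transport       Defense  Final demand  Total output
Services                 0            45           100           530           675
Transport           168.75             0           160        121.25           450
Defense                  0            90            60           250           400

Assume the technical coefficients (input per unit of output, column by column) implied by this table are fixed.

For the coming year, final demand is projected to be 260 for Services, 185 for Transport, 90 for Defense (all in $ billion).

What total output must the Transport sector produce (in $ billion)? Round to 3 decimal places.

Technical coefficients a_ij = z_ij / X_j:
  a_SS = 0/675 = 0.00, a_TS = 168.75/675 = 0.25, a_DS = 0/675 = 0.00
  a_ST = 45/450 = 0.10, a_TT = 0/450 = 0.00, a_DT = 90/450 = 0.20
  a_SD = 100/400 = 0.25, a_TD = 160/400 = 0.40, a_DD = 60/400 = 0.15
I − A =
  [   1.00    -0.10    -0.25]
  [  -0.25     1.00    -0.40]
  [   0.00    -0.20     0.85]
Cofactors of I−A, C_ij = (−1)^(i+j)·(minor ij) (rows/columns in the sector order above):
  C_11 = (1.00)(0.85) − (-0.40)(-0.20) = 0.7700
  C_12 = −[(-0.25)(0.85) − (-0.40)(0.00)] = 0.2125
  C_13 = (-0.25)(-0.20) − (1.00)(0.00) = 0.0500
  C_21 = −[(-0.10)(0.85) − (-0.25)(-0.20)] = 0.1350
  C_22 = (1.00)(0.85) − (-0.25)(0.00) = 0.8500
  C_23 = −[(1.00)(-0.20) − (-0.10)(0.00)] = 0.2000
  C_31 = (-0.10)(-0.40) − (-0.25)(1.00) = 0.2900
  C_32 = −[(1.00)(-0.40) − (-0.25)(-0.25)] = 0.4625
  C_33 = (1.00)(1.00) − (-0.10)(-0.25) = 0.9750
det(I−A) = Σ_j (I−A)_1j·C_1j = (1.00)(0.7700) + (-0.10)(0.2125) + (-0.25)(0.0500) = 0.73625
adj(I−A) = Cᵀ =
  [ 0.7700   0.1350   0.2900]
  [ 0.2125   0.8500   0.4625]
  [ 0.0500   0.2000   0.9750]
(I − A)⁻¹ = adj(I−A) / det(I−A) ≈
  [   1.0458     0.1834     0.3939]
  [   0.2886     1.1545     0.6282]
  [   0.0679     0.2716     1.3243]
x = (I − A)⁻¹ d = adj(I−A)·d / det(I−A), with det(I−A) = 0.73625:
  x_S = (0.7700·260 + 0.1350·185 + 0.2900·90) / 0.73625 = 251.275 / 0.73625 ≈ 341.290
  x_T = (0.2125·260 + 0.8500·185 + 0.4625·90) / 0.73625 = 254.125 / 0.73625 ≈ 345.161
  x_D = (0.0500·260 + 0.2000·185 + 0.9750·90) / 0.73625 = 137.75 / 0.73625 ≈ 187.097

x_T = 345.161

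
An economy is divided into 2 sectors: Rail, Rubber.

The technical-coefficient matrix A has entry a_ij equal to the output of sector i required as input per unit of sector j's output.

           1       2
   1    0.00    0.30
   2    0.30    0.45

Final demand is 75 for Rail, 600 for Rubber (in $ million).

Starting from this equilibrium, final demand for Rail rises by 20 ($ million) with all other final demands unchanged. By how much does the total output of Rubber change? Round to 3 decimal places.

I − A =
  [   1.00    -0.30]
  [  -0.30     0.55]
det(I−A) = (1.00)(0.55) − (-0.30)(-0.30) = 0.4600
adj(I−A) = [[0.55, 0.30], [0.30, 1.00]]
(I − A)⁻¹ = adj(I−A) / det(I−A) ≈
  [   1.1957     0.6522]
  [   0.6522     2.1739]
Δx = (I − A)⁻¹ Δd with Δd having +20 in the Rail component and 0 elsewhere.
So Δx_2 = L_21 · (+20), where L_21 = adj(I−A)_21 / det(I−A) = 0.30 / 0.4600.
Δx_2 = 0.30 × (+20) / 0.4600 = 6.00 / 0.4600 ≈ 13.043.

Δx_2 = 13.043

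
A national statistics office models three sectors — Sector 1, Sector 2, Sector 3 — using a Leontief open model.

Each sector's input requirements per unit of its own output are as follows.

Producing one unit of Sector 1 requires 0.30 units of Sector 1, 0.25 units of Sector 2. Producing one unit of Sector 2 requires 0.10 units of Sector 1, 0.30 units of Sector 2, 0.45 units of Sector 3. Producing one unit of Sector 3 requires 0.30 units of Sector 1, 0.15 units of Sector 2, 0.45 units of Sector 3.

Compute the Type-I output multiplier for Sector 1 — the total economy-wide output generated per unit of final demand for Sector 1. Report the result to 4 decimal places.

m_1 = 3.2475

I − A =
  [   0.70    -0.10    -0.30]
  [  -0.25     0.70    -0.15]
  [   0.00    -0.45     0.55]
Cofactors of I−A, C_ij = (−1)^(i+j)·(minor ij) (rows/columns in the sector order above):
  C_11 = (0.70)(0.55) − (-0.15)(-0.45) = 0.3175
  C_12 = −[(-0.25)(0.55) − (-0.15)(0.00)] = 0.1375
  C_13 = (-0.25)(-0.45) − (0.70)(0.00) = 0.1125
  C_21 = −[(-0.10)(0.55) − (-0.30)(-0.45)] = 0.1900
  C_22 = (0.70)(0.55) − (-0.30)(0.00) = 0.3850
  C_23 = −[(0.70)(-0.45) − (-0.10)(0.00)] = 0.3150
  C_31 = (-0.10)(-0.15) − (-0.30)(0.70) = 0.2250
  C_32 = −[(0.70)(-0.15) − (-0.30)(-0.25)] = 0.1800
  C_33 = (0.70)(0.70) − (-0.10)(-0.25) = 0.4650
det(I−A) = Σ_j (I−A)_1j·C_1j = (0.70)(0.3175) + (-0.10)(0.1375) + (-0.30)(0.1125) = 0.17475
adj(I−A) = Cᵀ =
  [ 0.3175   0.1900   0.2250]
  [ 0.1375   0.3850   0.1800]
  [ 0.1125   0.3150   0.4650]
(I − A)⁻¹ = adj(I−A) / det(I−A) ≈
  [   1.81688     1.08727     1.28755]
  [   0.78684     2.20315     1.03004]
  [   0.64378     1.80258     2.66094]
The output multiplier for sector j is the column-j sum of the Leontief inverse (I − A)⁻¹ = adj(I−A) / det(I−A).
Column 1 of adj(I−A): (0.3175, 0.1375, 0.1125); det(I−A) = 0.17475.
m_1 = (0.3175 + 0.1375 + 0.1125) / 0.17475 = 0.5675 / 0.17475 ≈ 3.2475.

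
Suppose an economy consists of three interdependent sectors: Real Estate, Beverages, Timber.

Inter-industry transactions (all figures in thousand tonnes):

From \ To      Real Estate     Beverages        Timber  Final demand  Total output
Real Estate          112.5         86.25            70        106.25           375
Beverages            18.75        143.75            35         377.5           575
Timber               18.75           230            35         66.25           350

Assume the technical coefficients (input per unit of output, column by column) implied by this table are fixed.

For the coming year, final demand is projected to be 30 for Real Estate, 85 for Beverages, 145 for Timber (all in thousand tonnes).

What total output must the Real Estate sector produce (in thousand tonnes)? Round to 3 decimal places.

x_R = 143.948

Technical coefficients a_ij = z_ij / X_j:
  a_RR = 112.5/375 = 0.30, a_BR = 18.75/375 = 0.05, a_TR = 18.75/375 = 0.05
  a_RB = 86.25/575 = 0.15, a_BB = 143.75/575 = 0.25, a_TB = 230/575 = 0.40
  a_RT = 70/350 = 0.20, a_BT = 35/350 = 0.10, a_TT = 35/350 = 0.10
I − A =
  [   0.70    -0.15    -0.20]
  [  -0.05     0.75    -0.10]
  [  -0.05    -0.40     0.90]
Cofactors of I−A, C_ij = (−1)^(i+j)·(minor ij) (rows/columns in the sector order above):
  C_11 = (0.75)(0.90) − (-0.10)(-0.40) = 0.6350
  C_12 = −[(-0.05)(0.90) − (-0.10)(-0.05)] = 0.0500
  C_13 = (-0.05)(-0.40) − (0.75)(-0.05) = 0.0575
  C_21 = −[(-0.15)(0.90) − (-0.20)(-0.40)] = 0.2150
  C_22 = (0.70)(0.90) − (-0.20)(-0.05) = 0.6200
  C_23 = −[(0.70)(-0.40) − (-0.15)(-0.05)] = 0.2875
  C_31 = (-0.15)(-0.10) − (-0.20)(0.75) = 0.1650
  C_32 = −[(0.70)(-0.10) − (-0.20)(-0.05)] = 0.0800
  C_33 = (0.70)(0.75) − (-0.15)(-0.05) = 0.5175
det(I−A) = Σ_j (I−A)_1j·C_1j = (0.70)(0.6350) + (-0.15)(0.0500) + (-0.20)(0.0575) = 0.4255
adj(I−A) = Cᵀ =
  [ 0.6350   0.2150   0.1650]
  [ 0.0500   0.6200   0.0800]
  [ 0.0575   0.2875   0.5175]
(I − A)⁻¹ = adj(I−A) / det(I−A) ≈
  [   1.4924     0.5053     0.3878]
  [   0.1175     1.4571     0.1880]
  [   0.1351     0.6757     1.2162]
x = (I − A)⁻¹ d = adj(I−A)·d / det(I−A), with det(I−A) = 0.4255:
  x_R = (0.6350·30 + 0.2150·85 + 0.1650·145) / 0.4255 = 61.25 / 0.4255 ≈ 143.948
  x_B = (0.0500·30 + 0.6200·85 + 0.0800·145) / 0.4255 = 65.80 / 0.4255 ≈ 154.642
  x_T = (0.0575·30 + 0.2875·85 + 0.5175·145) / 0.4255 = 101.20 / 0.4255 ≈ 237.838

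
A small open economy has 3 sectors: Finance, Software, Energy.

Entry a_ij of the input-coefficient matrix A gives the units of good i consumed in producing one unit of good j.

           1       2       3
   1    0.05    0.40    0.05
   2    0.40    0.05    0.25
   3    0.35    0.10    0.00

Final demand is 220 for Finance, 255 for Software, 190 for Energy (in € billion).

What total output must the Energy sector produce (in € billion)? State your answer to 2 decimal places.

I − A =
  [   0.95    -0.40    -0.05]
  [  -0.40     0.95    -0.25]
  [  -0.35    -0.10     1.00]
Cofactors of I−A, C_ij = (−1)^(i+j)·(minor ij) (rows/columns in the sector order above):
  C_11 = (0.95)(1.00) − (-0.25)(-0.10) = 0.9250
  C_12 = −[(-0.40)(1.00) − (-0.25)(-0.35)] = 0.4875
  C_13 = (-0.40)(-0.10) − (0.95)(-0.35) = 0.3725
  C_21 = −[(-0.40)(1.00) − (-0.05)(-0.10)] = 0.4050
  C_22 = (0.95)(1.00) − (-0.05)(-0.35) = 0.9325
  C_23 = −[(0.95)(-0.10) − (-0.40)(-0.35)] = 0.2350
  C_31 = (-0.40)(-0.25) − (-0.05)(0.95) = 0.1475
  C_32 = −[(0.95)(-0.25) − (-0.05)(-0.40)] = 0.2575
  C_33 = (0.95)(0.95) − (-0.40)(-0.40) = 0.7425
det(I−A) = Σ_j (I−A)_1j·C_1j = (0.95)(0.9250) + (-0.40)(0.4875) + (-0.05)(0.3725) = 0.665125
adj(I−A) = Cᵀ =
  [ 0.9250   0.4050   0.1475]
  [ 0.4875   0.9325   0.2575]
  [ 0.3725   0.2350   0.7425]
(I − A)⁻¹ = adj(I−A) / det(I−A) ≈
  [   1.3907     0.6089     0.2218]
  [   0.7329     1.4020     0.3871]
  [   0.5600     0.3533     1.1163]
x = (I − A)⁻¹ d = adj(I−A)·d / det(I−A), with det(I−A) = 0.665125:
  x_1 = (0.9250·220 + 0.4050·255 + 0.1475·190) / 0.665125 = 334.80 / 0.665125 ≈ 503.36
  x_2 = (0.4875·220 + 0.9325·255 + 0.2575·190) / 0.665125 = 393.9625 / 0.665125 ≈ 592.31
  x_3 = (0.3725·220 + 0.2350·255 + 0.7425·190) / 0.665125 = 282.95 / 0.665125 ≈ 425.41

x_3 = 425.41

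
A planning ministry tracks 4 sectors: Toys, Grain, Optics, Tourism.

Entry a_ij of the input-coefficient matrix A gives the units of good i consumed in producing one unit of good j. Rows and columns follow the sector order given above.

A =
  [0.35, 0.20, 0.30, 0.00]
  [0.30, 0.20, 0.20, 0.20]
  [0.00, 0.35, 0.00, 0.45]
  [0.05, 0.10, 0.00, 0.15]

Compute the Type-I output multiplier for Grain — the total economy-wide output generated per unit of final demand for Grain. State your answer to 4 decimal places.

m_2 = 3.8386

I − A =
  [   0.65    -0.20    -0.30     0.00]
  [  -0.30     0.80    -0.20    -0.20]
  [   0.00    -0.35     1.00    -0.45]
  [  -0.05    -0.10     0.00     0.85]
Compute the cofactors C_ij = (−1)^(i+j)·(3×3 minor ij) of I−A; the adjugate is their transpose:
adj(I−A) = Cᵀ =
  [ 0.591500   0.272750   0.232000   0.187000]
  [ 0.269500   0.545750   0.190000   0.229000]
  [ 0.124250   0.227125   0.376000   0.252500]
  [ 0.066500   0.080250   0.036000   0.383000]
det(I−A) = Σ_j (I−A)_1j·C_1j = (0.65)(0.591500) + (-0.20)(0.269500) + (-0.30)(0.124250) + (0.00)(0.066500) = 0.2933
(I − A)⁻¹ = adj(I−A) / det(I−A) ≈
  [   2.01671     0.92994     0.79100     0.63757]
  [   0.91885     1.86072     0.64780     0.78077]
  [   0.42363     0.77438     1.28196     0.86089]
  [   0.22673     0.27361     0.12274     1.30583]
The output multiplier for sector j is the column-j sum of the Leontief inverse (I − A)⁻¹ = adj(I−A) / det(I−A).
Column 2 of adj(I−A): (0.272750, 0.545750, 0.227125, 0.080250); det(I−A) = 0.2933.
m_2 = (0.272750 + 0.545750 + 0.227125 + 0.080250) / 0.2933 = 1.125875 / 0.2933 ≈ 3.8386.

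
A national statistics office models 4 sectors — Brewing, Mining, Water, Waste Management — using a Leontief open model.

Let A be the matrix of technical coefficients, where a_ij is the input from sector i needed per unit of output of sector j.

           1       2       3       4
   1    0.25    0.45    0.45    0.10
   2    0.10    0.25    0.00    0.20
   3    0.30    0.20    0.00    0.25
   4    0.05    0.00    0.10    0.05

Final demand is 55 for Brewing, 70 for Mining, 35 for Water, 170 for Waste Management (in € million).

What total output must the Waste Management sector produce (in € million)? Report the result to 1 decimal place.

x_4 = 224.0

I − A =
  [   0.75    -0.45    -0.45    -0.10]
  [  -0.10     0.75     0.00    -0.20]
  [  -0.30    -0.20     1.00    -0.25]
  [  -0.05     0.00    -0.10     0.95]
Compute the cofactors C_ij = (−1)^(i+j)·(3×3 minor ij) of I−A; the adjugate is their transpose:
adj(I−A) = Cᵀ =
  [ 0.689750   0.503750   0.337125   0.267375]
  [ 0.108500   0.551875   0.063250   0.144250]
  [ 0.244125   0.275375   0.483375   0.210875]
  [ 0.062000   0.055500   0.068625   0.407250]
det(I−A) = Σ_j (I−A)_1j·C_1j = (0.75)(0.689750) + (-0.45)(0.108500) + (-0.45)(0.244125) + (-0.10)(0.062000) = 0.35243125
(I − A)⁻¹ = adj(I−A) / det(I−A) ≈
  [   1.9571     1.4294     0.9566     0.7587]
  [   0.3079     1.5659     0.1795     0.4093]
  [   0.6927     0.7814     1.3715     0.5983]
  [   0.1759     0.1575     0.1947     1.1555]
x = (I − A)⁻¹ d = adj(I−A)·d / det(I−A), with det(I−A) = 0.35243125:
  x_1 = (0.689750·55 + 0.503750·70 + 0.337125·35 + 0.267375·170) / 0.35243125 = 130.451875 / 0.35243125 ≈ 370.1
  x_2 = (0.108500·55 + 0.551875·70 + 0.063250·35 + 0.144250·170) / 0.35243125 = 71.335 / 0.35243125 ≈ 202.4
  x_3 = (0.244125·55 + 0.275375·70 + 0.483375·35 + 0.210875·170) / 0.35243125 = 85.47 / 0.35243125 ≈ 242.5
  x_4 = (0.062000·55 + 0.055500·70 + 0.068625·35 + 0.407250·170) / 0.35243125 = 78.929375 / 0.35243125 ≈ 224.0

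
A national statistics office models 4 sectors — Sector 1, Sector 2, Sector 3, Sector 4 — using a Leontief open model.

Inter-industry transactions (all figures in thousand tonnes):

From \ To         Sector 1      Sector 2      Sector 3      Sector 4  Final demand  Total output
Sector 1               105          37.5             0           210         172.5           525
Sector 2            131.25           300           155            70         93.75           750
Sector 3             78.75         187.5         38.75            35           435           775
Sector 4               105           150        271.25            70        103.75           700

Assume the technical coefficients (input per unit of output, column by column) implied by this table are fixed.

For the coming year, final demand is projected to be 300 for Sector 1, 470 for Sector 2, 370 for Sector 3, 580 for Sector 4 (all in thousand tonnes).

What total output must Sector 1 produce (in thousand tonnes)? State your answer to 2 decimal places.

x_1 = 1175.24

Technical coefficients a_ij = z_ij / X_j:
  a_11 = 105/525 = 0.20, a_21 = 131.25/525 = 0.25, a_31 = 78.75/525 = 0.15, a_41 = 105/525 = 0.20
  a_12 = 37.5/750 = 0.05, a_22 = 300/750 = 0.40, a_32 = 187.5/750 = 0.25, a_42 = 150/750 = 0.20
  a_13 = 0/775 = 0.00, a_23 = 155/775 = 0.20, a_33 = 38.75/775 = 0.05, a_43 = 271.25/775 = 0.35
  a_14 = 210/700 = 0.30, a_24 = 70/700 = 0.10, a_34 = 35/700 = 0.05, a_44 = 70/700 = 0.10
I − A =
  [   0.80    -0.05     0.00    -0.30]
  [  -0.25     0.60    -0.20    -0.10]
  [  -0.15    -0.25     0.95    -0.05]
  [  -0.20    -0.20    -0.35     0.90]
Compute the cofactors C_ij = (−1)^(i+j)·(3×3 minor ij) of I−A; the adjugate is their transpose:
adj(I−A) = Cᵀ =
  [ 0.427750   0.125125   0.085750   0.161250]
  [ 0.262625   0.597250   0.186250   0.164250]
  [ 0.147750   0.189250   0.352750   0.089875]
  [ 0.210875   0.234125   0.197625   0.402625]
det(I−A) = Σ_j (I−A)_1j·C_1j = (0.80)(0.427750) + (-0.05)(0.262625) + (0.00)(0.147750) + (-0.30)(0.210875) = 0.26580625
(I − A)⁻¹ = adj(I−A) / det(I−A) ≈
  [   1.6093     0.4707     0.3226     0.6066]
  [   0.9880     2.2469     0.7007     0.6179]
  [   0.5559     0.7120     1.3271     0.3381]
  [   0.7933     0.8808     0.7435     1.5147]
x = (I − A)⁻¹ d = adj(I−A)·d / det(I−A), with det(I−A) = 0.26580625:
  x_1 = (0.427750·300 + 0.125125·470 + 0.085750·370 + 0.161250·580) / 0.26580625 = 312.38625 / 0.26580625 ≈ 1175.24
  x_2 = (0.262625·300 + 0.597250·470 + 0.186250·370 + 0.164250·580) / 0.26580625 = 523.6725 / 0.26580625 ≈ 1970.13
  x_3 = (0.147750·300 + 0.189250·470 + 0.352750·370 + 0.089875·580) / 0.26580625 = 315.9175 / 0.26580625 ≈ 1188.53
  x_4 = (0.210875·300 + 0.234125·470 + 0.197625·370 + 0.402625·580) / 0.26580625 = 479.945 / 0.26580625 ≈ 1805.62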